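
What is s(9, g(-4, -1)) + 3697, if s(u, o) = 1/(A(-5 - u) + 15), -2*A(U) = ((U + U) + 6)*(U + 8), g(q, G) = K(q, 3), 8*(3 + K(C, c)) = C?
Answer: 188546/51 ≈ 3697.0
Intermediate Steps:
K(C, c) = -3 + C/8
g(q, G) = -3 + q/8
A(U) = -(6 + 2*U)*(8 + U)/2 (A(U) = -((U + U) + 6)*(U + 8)/2 = -(2*U + 6)*(8 + U)/2 = -(6 + 2*U)*(8 + U)/2)
s(u, o) = 1/(46 - (-5 - u)² + 11*u) (s(u, o) = 1/((-24 - (-5 - u)² - 11*(-5 - u)) + 15) = 1/((-24 - (-5 - u)² + (55 + 11*u)) + 15) = 1/((31 - (-5 - u)² + 11*u) + 15) = 1/(46 - (-5 - u)² + 11*u))
s(9, g(-4, -1)) + 3697 = 1/(21 + 9 - 1*9²) + 3697 = 1/(21 + 9 - 1*81) + 3697 = 1/(21 + 9 - 81) + 3697 = 1/(-51) + 3697 = -1/51 + 3697 = 188546/51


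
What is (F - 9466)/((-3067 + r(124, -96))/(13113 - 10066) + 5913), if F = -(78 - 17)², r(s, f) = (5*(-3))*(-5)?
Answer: -3652799/1637629 ≈ -2.2305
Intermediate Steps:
r(s, f) = 75 (r(s, f) = -15*(-5) = 75)
F = -3721 (F = -1*61² = -1*3721 = -3721)
(F - 9466)/((-3067 + r(124, -96))/(13113 - 10066) + 5913) = (-3721 - 9466)/((-3067 + 75)/(13113 - 10066) + 5913) = -13187/(-2992/3047 + 5913) = -13187/(-2992*1/3047 + 5913) = -13187/(-272/277 + 5913) = -13187/1637629/277 = -13187*277/1637629 = -3652799/1637629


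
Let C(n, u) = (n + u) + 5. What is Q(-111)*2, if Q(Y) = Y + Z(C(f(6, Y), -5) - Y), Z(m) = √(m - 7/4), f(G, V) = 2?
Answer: -222 + √445 ≈ -200.91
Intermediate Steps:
C(n, u) = 5 + n + u
Z(m) = √(-7/4 + m) (Z(m) = √(m - 7*¼) = √(m - 7/4) = √(-7/4 + m))
Q(Y) = Y + √(1 - 4*Y)/2 (Q(Y) = Y + √(-7 + 4*((5 + 2 - 5) - Y))/2 = Y + √(-7 + 4*(2 - Y))/2 = Y + √(-7 + (8 - 4*Y))/2 = Y + √(1 - 4*Y)/2)
Q(-111)*2 = (-111 + √(1 - 4*(-111))/2)*2 = (-111 + √(1 + 444)/2)*2 = (-111 + √445/2)*2 = -222 + √445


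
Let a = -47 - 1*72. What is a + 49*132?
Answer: 6349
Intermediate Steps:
a = -119 (a = -47 - 72 = -119)
a + 49*132 = -119 + 49*132 = -119 + 6468 = 6349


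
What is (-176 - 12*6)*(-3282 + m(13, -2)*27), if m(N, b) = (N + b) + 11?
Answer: 666624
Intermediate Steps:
m(N, b) = 11 + N + b
(-176 - 12*6)*(-3282 + m(13, -2)*27) = (-176 - 12*6)*(-3282 + (11 + 13 - 2)*27) = (-176 - 72)*(-3282 + 22*27) = -248*(-3282 + 594) = -248*(-2688) = 666624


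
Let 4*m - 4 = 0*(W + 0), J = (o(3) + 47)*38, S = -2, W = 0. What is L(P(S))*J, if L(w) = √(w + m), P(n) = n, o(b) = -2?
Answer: 1710*I ≈ 1710.0*I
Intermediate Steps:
J = 1710 (J = (-2 + 47)*38 = 45*38 = 1710)
m = 1 (m = 1 + (0*(0 + 0))/4 = 1 + (0*0)/4 = 1 + (¼)*0 = 1 + 0 = 1)
L(w) = √(1 + w) (L(w) = √(w + 1) = √(1 + w))
L(P(S))*J = √(1 - 2)*1710 = √(-1)*1710 = I*1710 = 1710*I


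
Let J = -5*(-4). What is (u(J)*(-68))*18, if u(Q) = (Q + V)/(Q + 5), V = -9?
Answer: -13464/25 ≈ -538.56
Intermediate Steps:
J = 20
u(Q) = (-9 + Q)/(5 + Q) (u(Q) = (Q - 9)/(Q + 5) = (-9 + Q)/(5 + Q))
(u(J)*(-68))*18 = (((-9 + 20)/(5 + 20))*(-68))*18 = ((11/25)*(-68))*18 = -748/25*18 = -13464/25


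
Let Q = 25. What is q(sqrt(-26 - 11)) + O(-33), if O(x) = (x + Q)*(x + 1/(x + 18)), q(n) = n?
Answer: 3968/15 + I*sqrt(37) ≈ 264.53 + 6.0828*I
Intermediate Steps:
O(x) = (25 + x)*(x + 1/(18 + x)) (O(x) = (x + 25)*(x + 1/(x + 18)) = (25 + x)*(x + 1/(18 + x)))
q(sqrt(-26 - 11)) + O(-33) = sqrt(-26 - 11) + (25 + (-33)**3 + 43*(-33)**2 + 451*(-33))/(18 - 33) = sqrt(-37) + (25 - 35937 + 43*1089 - 14883)/(-15) = I*sqrt(37) - (25 - 35937 + 46827 - 14883)/15 = I*sqrt(37) - 1/15*(-3968) = I*sqrt(37) + 3968/15 = 3968/15 + I*sqrt(37)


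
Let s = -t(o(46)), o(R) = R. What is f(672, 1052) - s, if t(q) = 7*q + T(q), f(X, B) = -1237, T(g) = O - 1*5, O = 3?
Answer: -917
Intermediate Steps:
T(g) = -2 (T(g) = 3 - 1*5 = 3 - 5 = -2)
t(q) = -2 + 7*q (t(q) = 7*q - 2 = -2 + 7*q)
s = -320 (s = -(-2 + 7*46) = -(-2 + 322) = -1*320 = -320)
f(672, 1052) - s = -1237 - 1*(-320) = -1237 + 320 = -917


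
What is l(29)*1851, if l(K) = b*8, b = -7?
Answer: -103656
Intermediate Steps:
l(K) = -56 (l(K) = -7*8 = -56)
l(29)*1851 = -56*1851 = -103656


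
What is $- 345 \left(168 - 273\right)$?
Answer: $36225$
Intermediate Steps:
$- 345 \left(168 - 273\right) = \left(-345\right) \left(-105\right) = 36225$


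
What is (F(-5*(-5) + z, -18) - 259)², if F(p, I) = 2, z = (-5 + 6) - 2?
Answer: 66049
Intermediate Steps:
z = -1 (z = 1 - 2 = -1)
(F(-5*(-5) + z, -18) - 259)² = (2 - 259)² = (-257)² = 66049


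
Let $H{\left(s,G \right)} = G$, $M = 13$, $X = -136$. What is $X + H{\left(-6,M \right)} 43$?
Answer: $423$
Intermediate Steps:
$X + H{\left(-6,M \right)} 43 = -136 + 13 \cdot 43 = -136 + 559 = 423$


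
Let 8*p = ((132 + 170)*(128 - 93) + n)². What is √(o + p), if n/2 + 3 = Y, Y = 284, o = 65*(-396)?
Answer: √15464438 ≈ 3932.5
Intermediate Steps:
o = -25740
n = 562 (n = -6 + 2*284 = -6 + 568 = 562)
p = 15490178 (p = ((132 + 170)*(128 - 93) + 562)²/8 = (302*35 + 562)²/8 = (10570 + 562)²/8 = (⅛)*11132² = (⅛)*123921424 = 15490178)
√(o + p) = √(-25740 + 15490178) = √15464438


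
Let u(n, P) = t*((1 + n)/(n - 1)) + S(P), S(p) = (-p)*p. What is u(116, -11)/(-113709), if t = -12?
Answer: 15319/13076535 ≈ 0.0011715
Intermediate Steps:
S(p) = -p²
u(n, P) = -P² - 12*(1 + n)/(-1 + n) (u(n, P) = -12*(1 + n)/(n - 1) - P² = -12*(1 + n)/(-1 + n) - P² = -P² - 12*(1 + n)/(-1 + n))
u(116, -11)/(-113709) = ((-12 + (-11)² - 12*116 - 1*116*(-11)²)/(-1 + 116))/(-113709) = ((-12 + 121 - 1392 - 1*116*121)/115)*(-1/113709) = ((-12 + 121 - 1392 - 14036)/115)*(-1/113709) = ((1/115)*(-15319))*(-1/113709) = -15319/115*(-1/113709) = 15319/13076535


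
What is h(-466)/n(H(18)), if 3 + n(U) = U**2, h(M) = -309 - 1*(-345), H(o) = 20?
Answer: 36/397 ≈ 0.090680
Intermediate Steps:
h(M) = 36 (h(M) = -309 + 345 = 36)
n(U) = -3 + U**2
h(-466)/n(H(18)) = 36/(-3 + 20**2) = 36/(-3 + 400) = 36/397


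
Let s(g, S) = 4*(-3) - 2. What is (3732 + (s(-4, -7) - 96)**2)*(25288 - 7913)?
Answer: 275081000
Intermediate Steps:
s(g, S) = -14 (s(g, S) = -12 - 2 = -14)
(3732 + (s(-4, -7) - 96)**2)*(25288 - 7913) = (3732 + (-14 - 96)**2)*(25288 - 7913) = (3732 + (-110)**2)*17375 = (3732 + 12100)*17375 = 15832*17375 = 275081000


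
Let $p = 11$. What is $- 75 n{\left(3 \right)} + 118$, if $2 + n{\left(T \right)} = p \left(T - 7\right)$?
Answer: $3568$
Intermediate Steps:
$n{\left(T \right)} = -79 + 11 T$ ($n{\left(T \right)} = -2 + 11 \left(T - 7\right) = -2 + 11 \left(-7 + T\right) = -2 + \left(-77 + 11 T\right) = -79 + 11 T$)
$- 75 n{\left(3 \right)} + 118 = - 75 \left(-79 + 11 \cdot 3\right) + 118 = - 75 \left(-79 + 33\right) + 118 = \left(-75\right) \left(-46\right) + 118 = 3450 + 118 = 3568$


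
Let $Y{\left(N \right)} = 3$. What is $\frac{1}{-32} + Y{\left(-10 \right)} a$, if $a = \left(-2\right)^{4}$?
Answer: $\frac{1535}{32} \approx 47.969$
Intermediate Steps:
$a = 16$
$\frac{1}{-32} + Y{\left(-10 \right)} a = \frac{1}{-32} + 3 \cdot 16 = - \frac{1}{32} + 48 = \frac{1535}{32}$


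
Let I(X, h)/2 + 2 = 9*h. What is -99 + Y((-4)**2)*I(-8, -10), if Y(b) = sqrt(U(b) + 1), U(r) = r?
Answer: -99 - 184*sqrt(17) ≈ -857.65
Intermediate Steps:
I(X, h) = -4 + 18*h (I(X, h) = -4 + 2*(9*h) = -4 + 18*h)
Y(b) = sqrt(1 + b) (Y(b) = sqrt(b + 1) = sqrt(1 + b))
-99 + Y((-4)**2)*I(-8, -10) = -99 + sqrt(1 + (-4)**2)*(-4 + 18*(-10)) = -99 + sqrt(1 + 16)*(-4 - 180) = -99 + sqrt(17)*(-184) = -99 - 184*sqrt(17)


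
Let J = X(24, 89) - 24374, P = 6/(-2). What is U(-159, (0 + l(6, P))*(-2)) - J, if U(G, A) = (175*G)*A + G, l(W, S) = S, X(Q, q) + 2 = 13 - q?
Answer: -142657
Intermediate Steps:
X(Q, q) = 11 - q (X(Q, q) = -2 + (13 - q) = 11 - q)
P = -3 (P = 6*(-½) = -3)
U(G, A) = G + 175*A*G (U(G, A) = 175*A*G + G = G + 175*A*G)
J = -24452 (J = (11 - 1*89) - 24374 = (11 - 89) - 24374 = -78 - 24374 = -24452)
U(-159, (0 + l(6, P))*(-2)) - J = -159*(1 + 175*((0 - 3)*(-2))) - 1*(-24452) = -159*(1 + 175*(-3*(-2))) + 24452 = -159*(1 + 175*6) + 24452 = -159*(1 + 1050) + 24452 = -159*1051 + 24452 = -167109 + 24452 = -142657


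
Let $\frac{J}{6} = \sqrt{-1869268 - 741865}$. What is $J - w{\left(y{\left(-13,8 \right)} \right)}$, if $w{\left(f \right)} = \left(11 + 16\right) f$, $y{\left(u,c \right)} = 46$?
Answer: $-1242 + 6 i \sqrt{2611133} \approx -1242.0 + 9695.4 i$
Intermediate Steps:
$w{\left(f \right)} = 27 f$
$J = 6 i \sqrt{2611133}$ ($J = 6 \sqrt{-1869268 - 741865} = 6 \sqrt{-2611133} = 6 i \sqrt{2611133} \approx 9695.4 i$)
$J - w{\left(y{\left(-13,8 \right)} \right)} = 6 i \sqrt{2611133} - 27 \cdot 46 = 6 i \sqrt{2611133} - 1242 = -1242 + 6 i \sqrt{2611133}$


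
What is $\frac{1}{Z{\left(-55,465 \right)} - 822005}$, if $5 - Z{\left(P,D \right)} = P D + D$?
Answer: $- \frac{1}{796890} \approx -1.2549 \cdot 10^{-6}$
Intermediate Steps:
$Z{\left(P,D \right)} = 5 - D - D P$ ($Z{\left(P,D \right)} = 5 - \left(P D + D\right) = 5 - \left(D P + D\right) = 5 - \left(D + D P\right) = 5 - D - D P$)
$\frac{1}{Z{\left(-55,465 \right)} - 822005} = \frac{1}{\left(5 - 465 - 465 \left(-55\right)\right) - 822005} = \frac{1}{\left(5 - 465 + 25575\right) - 822005} = \frac{1}{25115 - 822005} = \frac{1}{-796890} = - \frac{1}{796890}$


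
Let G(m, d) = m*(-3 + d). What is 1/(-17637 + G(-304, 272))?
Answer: -1/99413 ≈ -1.0059e-5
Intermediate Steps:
1/(-17637 + G(-304, 272)) = 1/(-17637 - 304*(-3 + 272)) = 1/(-17637 - 304*269) = 1/(-17637 - 81776) = 1/(-99413) = -1/99413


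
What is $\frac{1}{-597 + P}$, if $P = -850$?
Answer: $- \frac{1}{1447} \approx -0.00069109$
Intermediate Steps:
$\frac{1}{-597 + P} = \frac{1}{-597 - 850} = \frac{1}{-1447} = - \frac{1}{1447}$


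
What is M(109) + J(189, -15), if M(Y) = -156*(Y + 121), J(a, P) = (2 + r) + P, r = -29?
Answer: -35922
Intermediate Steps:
J(a, P) = -27 + P (J(a, P) = (2 - 29) + P = -27 + P)
M(Y) = -18876 - 156*Y (M(Y) = -156*(121 + Y) = -18876 - 156*Y)
M(109) + J(189, -15) = (-18876 - 156*109) + (-27 - 15) = (-18876 - 17004) - 42 = -35880 - 42 = -35922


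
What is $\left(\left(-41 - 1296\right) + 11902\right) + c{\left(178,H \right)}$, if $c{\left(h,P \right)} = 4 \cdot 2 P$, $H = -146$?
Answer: $9397$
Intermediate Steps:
$c{\left(h,P \right)} = 8 P$
$\left(\left(-41 - 1296\right) + 11902\right) + c{\left(178,H \right)} = \left(\left(-41 - 1296\right) + 11902\right) + 8 \left(-146\right) = \left(\left(-41 - 1296\right) + 11902\right) - 1168 = \left(-1337 + 11902\right) - 1168 = 10565 - 1168 = 9397$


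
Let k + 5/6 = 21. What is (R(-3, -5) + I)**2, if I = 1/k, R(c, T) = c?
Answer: 127449/14641 ≈ 8.7049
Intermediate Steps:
k = 121/6 (k = -5/6 + 21 = 121/6 ≈ 20.167)
I = 6/121 (I = 1/(121/6) = 6/121 ≈ 0.049587)
(R(-3, -5) + I)**2 = (-3 + 6/121)**2 = (-357/121)**2 = 127449/14641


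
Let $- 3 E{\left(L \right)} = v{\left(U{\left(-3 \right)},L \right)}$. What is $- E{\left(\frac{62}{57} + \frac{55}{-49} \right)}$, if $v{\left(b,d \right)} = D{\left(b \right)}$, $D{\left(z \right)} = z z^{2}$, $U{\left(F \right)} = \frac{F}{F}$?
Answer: $\frac{1}{3} \approx 0.33333$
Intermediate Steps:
$U{\left(F \right)} = 1$
$D{\left(z \right)} = z^{3}$
$v{\left(b,d \right)} = b^{3}$
$E{\left(L \right)} = - \frac{1}{3}$ ($E{\left(L \right)} = - \frac{1^{3}}{3} = \left(- \frac{1}{3}\right) 1 = - \frac{1}{3}$)
$- E{\left(\frac{62}{57} + \frac{55}{-49} \right)} = \left(-1\right) \left(- \frac{1}{3}\right) = \frac{1}{3}$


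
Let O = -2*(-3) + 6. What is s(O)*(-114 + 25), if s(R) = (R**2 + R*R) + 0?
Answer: -25632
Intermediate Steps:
O = 12 (O = 6 + 6 = 12)
s(R) = 2*R**2 (s(R) = (R**2 + R**2) + 0 = 2*R**2 + 0 = 2*R**2)
s(O)*(-114 + 25) = (2*12**2)*(-114 + 25) = (2*144)*(-89) = 288*(-89) = -25632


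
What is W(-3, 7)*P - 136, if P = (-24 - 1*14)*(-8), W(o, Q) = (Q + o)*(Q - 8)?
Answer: -1352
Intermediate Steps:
W(o, Q) = (-8 + Q)*(Q + o) (W(o, Q) = (Q + o)*(-8 + Q) = (-8 + Q)*(Q + o))
P = 304 (P = (-24 - 14)*(-8) = -38*(-8) = 304)
W(-3, 7)*P - 136 = (7² - 8*7 - 8*(-3) + 7*(-3))*304 - 136 = (49 - 56 + 24 - 21)*304 - 136 = -4*304 - 136 = -1216 - 136 = -1352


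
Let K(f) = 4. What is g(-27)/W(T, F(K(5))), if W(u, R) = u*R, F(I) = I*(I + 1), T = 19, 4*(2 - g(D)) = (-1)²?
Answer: 7/1520 ≈ 0.0046053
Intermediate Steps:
g(D) = 7/4 (g(D) = 2 - ¼*(-1)² = 2 - ¼*1 = 2 - ¼ = 7/4)
F(I) = I*(1 + I)
W(u, R) = R*u
g(-27)/W(T, F(K(5))) = 7/(4*(((4*(1 + 4))*19))) = 7/(4*(((4*5)*19))) = 7/(4*((20*19))) = (7/4)/380 = (7/4)*(1/380) = 7/1520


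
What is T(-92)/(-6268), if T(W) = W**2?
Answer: -2116/1567 ≈ -1.3504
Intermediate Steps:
T(-92)/(-6268) = (-92)**2/(-6268) = 8464*(-1/6268) = -2116/1567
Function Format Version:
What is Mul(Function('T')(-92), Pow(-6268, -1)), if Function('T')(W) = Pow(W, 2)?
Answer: Rational(-2116, 1567) ≈ -1.3504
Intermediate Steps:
Mul(Function('T')(-92), Pow(-6268, -1)) = Mul(Pow(-92, 2), Pow(-6268, -1)) = Mul(8464, Rational(-1, 6268)) = Rational(-2116, 1567)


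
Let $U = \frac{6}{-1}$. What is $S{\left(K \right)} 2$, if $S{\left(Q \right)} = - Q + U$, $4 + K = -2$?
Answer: $0$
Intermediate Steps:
$K = -6$ ($K = -4 - 2 = -6$)
$U = -6$ ($U = 6 \left(-1\right) = -6$)
$S{\left(Q \right)} = -6 - Q$ ($S{\left(Q \right)} = - Q - 6 = -6 - Q$)
$S{\left(K \right)} 2 = \left(-6 - -6\right) 2 = \left(-6 + 6\right) 2 = 0 \cdot 2 = 0$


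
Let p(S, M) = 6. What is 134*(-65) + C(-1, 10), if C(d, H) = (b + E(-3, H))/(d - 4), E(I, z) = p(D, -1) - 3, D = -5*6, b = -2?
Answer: -43551/5 ≈ -8710.2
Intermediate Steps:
D = -30
E(I, z) = 3 (E(I, z) = 6 - 3 = 3)
C(d, H) = 1/(-4 + d) (C(d, H) = (-2 + 3)/(d - 4) = 1/(-4 + d))
134*(-65) + C(-1, 10) = 134*(-65) + 1/(-4 - 1) = -8710 + 1/(-5) = -8710 - ⅕ = -43551/5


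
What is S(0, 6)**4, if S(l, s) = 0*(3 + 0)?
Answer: 0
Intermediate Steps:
S(l, s) = 0 (S(l, s) = 0*3 = 0)
S(0, 6)**4 = 0**4 = 0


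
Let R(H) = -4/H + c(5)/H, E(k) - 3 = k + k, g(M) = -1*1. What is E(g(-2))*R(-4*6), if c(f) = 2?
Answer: 1/12 ≈ 0.083333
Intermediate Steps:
g(M) = -1
E(k) = 3 + 2*k (E(k) = 3 + (k + k) = 3 + 2*k)
R(H) = -2/H (R(H) = -4/H + 2/H = -2/H)
E(g(-2))*R(-4*6) = (3 + 2*(-1))*(-2/((-4*6))) = (3 - 2)*(-2/(-24)) = 1*(-2*(-1/24)) = 1*(1/12) = 1/12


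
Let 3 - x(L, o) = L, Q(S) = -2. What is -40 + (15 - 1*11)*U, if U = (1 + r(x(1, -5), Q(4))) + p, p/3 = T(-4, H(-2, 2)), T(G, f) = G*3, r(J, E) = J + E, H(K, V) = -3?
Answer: -180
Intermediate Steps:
x(L, o) = 3 - L
r(J, E) = E + J
T(G, f) = 3*G
p = -36 (p = 3*(3*(-4)) = 3*(-12) = -36)
U = -35 (U = (1 + (-2 + (3 - 1*1))) - 36 = (1 + (-2 + (3 - 1))) - 36 = (1 + (-2 + 2)) - 36 = (1 + 0) - 36 = 1 - 36 = -35)
-40 + (15 - 1*11)*U = -40 + (15 - 1*11)*(-35) = -40 + (15 - 11)*(-35) = -40 + 4*(-35) = -40 - 140 = -180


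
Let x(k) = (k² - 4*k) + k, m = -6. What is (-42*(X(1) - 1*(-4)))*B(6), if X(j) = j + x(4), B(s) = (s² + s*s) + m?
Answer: -24948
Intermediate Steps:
x(k) = k² - 3*k
B(s) = -6 + 2*s² (B(s) = (s² + s*s) - 6 = (s² + s²) - 6 = 2*s² - 6 = -6 + 2*s²)
X(j) = 4 + j (X(j) = j + 4*(-3 + 4) = j + 4*1 = j + 4 = 4 + j)
(-42*(X(1) - 1*(-4)))*B(6) = (-42*((4 + 1) - 1*(-4)))*(-6 + 2*6²) = (-42*(5 + 4))*(-6 + 2*36) = (-42*9)*(-6 + 72) = -378*66 = -24948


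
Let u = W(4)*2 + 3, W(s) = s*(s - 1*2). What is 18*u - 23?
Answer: 319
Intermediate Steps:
W(s) = s*(-2 + s) (W(s) = s*(s - 2) = s*(-2 + s))
u = 19 (u = (4*(-2 + 4))*2 + 3 = (4*2)*2 + 3 = 8*2 + 3 = 16 + 3 = 19)
18*u - 23 = 18*19 - 23 = 342 - 23 = 319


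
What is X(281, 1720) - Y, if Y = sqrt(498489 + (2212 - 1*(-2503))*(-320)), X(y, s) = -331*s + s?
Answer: -567600 - I*sqrt(1010311) ≈ -5.676e+5 - 1005.1*I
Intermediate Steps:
X(y, s) = -330*s
Y = I*sqrt(1010311) (Y = sqrt(498489 + (2212 + 2503)*(-320)) = sqrt(498489 + 4715*(-320)) = sqrt(498489 - 1508800) = sqrt(-1010311) = I*sqrt(1010311) ≈ 1005.1*I)
X(281, 1720) - Y = -330*1720 - I*sqrt(1010311) = -567600 - I*sqrt(1010311)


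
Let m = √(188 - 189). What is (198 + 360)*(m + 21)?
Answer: 11718 + 558*I ≈ 11718.0 + 558.0*I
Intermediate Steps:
m = I (m = √(-1) = I ≈ 1.0*I)
(198 + 360)*(m + 21) = (198 + 360)*(I + 21) = 558*(21 + I) = 11718 + 558*I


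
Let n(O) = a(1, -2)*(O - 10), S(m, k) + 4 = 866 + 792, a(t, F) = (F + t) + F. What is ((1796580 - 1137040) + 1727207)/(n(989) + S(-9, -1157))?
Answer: -2386747/1283 ≈ -1860.3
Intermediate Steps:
a(t, F) = t + 2*F
S(m, k) = 1654 (S(m, k) = -4 + (866 + 792) = -4 + 1658 = 1654)
n(O) = 30 - 3*O (n(O) = (1 + 2*(-2))*(O - 10) = (1 - 4)*(-10 + O) = -3*(-10 + O) = 30 - 3*O)
((1796580 - 1137040) + 1727207)/(n(989) + S(-9, -1157)) = ((1796580 - 1137040) + 1727207)/((30 - 3*989) + 1654) = (659540 + 1727207)/((30 - 2967) + 1654) = 2386747/(-2937 + 1654) = 2386747/(-1283) = 2386747*(-1/1283) = -2386747/1283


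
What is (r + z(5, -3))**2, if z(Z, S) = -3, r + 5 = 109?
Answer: 10201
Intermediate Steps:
r = 104 (r = -5 + 109 = 104)
(r + z(5, -3))**2 = (104 - 3)**2 = 101**2 = 10201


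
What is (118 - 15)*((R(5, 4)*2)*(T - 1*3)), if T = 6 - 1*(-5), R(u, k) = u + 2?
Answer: 11536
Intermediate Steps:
R(u, k) = 2 + u
T = 11 (T = 6 + 5 = 11)
(118 - 15)*((R(5, 4)*2)*(T - 1*3)) = (118 - 15)*(((2 + 5)*2)*(11 - 1*3)) = 103*((7*2)*(11 - 3)) = 103*(14*8) = 103*112 = 11536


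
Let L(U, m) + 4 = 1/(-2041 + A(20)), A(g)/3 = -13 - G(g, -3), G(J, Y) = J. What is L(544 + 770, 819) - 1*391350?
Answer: -837497561/2140 ≈ -3.9135e+5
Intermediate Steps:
A(g) = -39 - 3*g (A(g) = 3*(-13 - g) = -39 - 3*g)
L(U, m) = -8561/2140 (L(U, m) = -4 + 1/(-2041 + (-39 - 3*20)) = -4 + 1/(-2041 + (-39 - 60)) = -4 + 1/(-2041 - 99) = -4 + 1/(-2140) = -4 - 1/2140 = -8561/2140)
L(544 + 770, 819) - 1*391350 = -8561/2140 - 1*391350 = -8561/2140 - 391350 = -837497561/2140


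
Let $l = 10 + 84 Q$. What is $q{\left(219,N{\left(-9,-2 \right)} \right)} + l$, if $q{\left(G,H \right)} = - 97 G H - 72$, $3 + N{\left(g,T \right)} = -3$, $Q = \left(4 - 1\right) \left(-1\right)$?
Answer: $127144$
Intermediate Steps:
$Q = -3$ ($Q = 3 \left(-1\right) = -3$)
$N{\left(g,T \right)} = -6$ ($N{\left(g,T \right)} = -3 - 3 = -6$)
$q{\left(G,H \right)} = -72 - 97 G H$ ($q{\left(G,H \right)} = - 97 G H - 72 = -72 - 97 G H$)
$l = -242$ ($l = 10 + 84 \left(-3\right) = 10 - 252 = -242$)
$q{\left(219,N{\left(-9,-2 \right)} \right)} + l = \left(-72 - 21243 \left(-6\right)\right) - 242 = \left(-72 + 127458\right) - 242 = 127386 - 242 = 127144$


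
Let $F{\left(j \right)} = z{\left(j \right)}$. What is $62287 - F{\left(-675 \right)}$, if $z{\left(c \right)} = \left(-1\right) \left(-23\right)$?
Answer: $62264$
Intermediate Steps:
$z{\left(c \right)} = 23$
$F{\left(j \right)} = 23$
$62287 - F{\left(-675 \right)} = 62287 - 23 = 62264$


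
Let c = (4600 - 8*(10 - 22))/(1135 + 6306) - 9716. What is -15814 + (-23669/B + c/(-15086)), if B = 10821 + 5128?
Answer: -14157079601307295/895176907387 ≈ -15815.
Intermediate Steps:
B = 15949
c = -72292060/7441 (c = (4600 - 8*(-12))/7441 - 9716 = (4600 + 96)*(1/7441) - 9716 = 4696*(1/7441) - 9716 = 4696/7441 - 9716 = -72292060/7441 ≈ -9715.4)
-15814 + (-23669/B + c/(-15086)) = -15814 + (-23669/15949 - 72292060/7441/(-15086)) = -15814 + (-23669*1/15949 - 72292060/7441*(-1/15086)) = -15814 + (-23669/15949 + 36146030/56127463) = -15814 - 751987889277/895176907387 = -14157079601307295/895176907387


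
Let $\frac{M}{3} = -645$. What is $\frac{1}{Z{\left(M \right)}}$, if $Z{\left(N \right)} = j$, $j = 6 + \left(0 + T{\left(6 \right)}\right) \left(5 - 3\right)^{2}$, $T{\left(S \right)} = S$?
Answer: $\frac{1}{30} \approx 0.033333$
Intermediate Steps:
$M = -1935$ ($M = 3 \left(-645\right) = -1935$)
$j = 30$ ($j = 6 + \left(0 + 6\right) \left(5 - 3\right)^{2} = 6 + 6 \cdot 2^{2} = 6 + 6 \cdot 4 = 6 + 24 = 30$)
$Z{\left(N \right)} = 30$
$\frac{1}{Z{\left(M \right)}} = \frac{1}{30}$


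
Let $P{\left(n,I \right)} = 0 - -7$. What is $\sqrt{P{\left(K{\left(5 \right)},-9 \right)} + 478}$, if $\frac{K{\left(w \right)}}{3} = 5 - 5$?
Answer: $\sqrt{485} \approx 22.023$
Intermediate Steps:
$K{\left(w \right)} = 0$ ($K{\left(w \right)} = 3 \left(5 - 5\right) = 3 \cdot 0 = 0$)
$P{\left(n,I \right)} = 7$ ($P{\left(n,I \right)} = 0 + 7 = 7$)
$\sqrt{P{\left(K{\left(5 \right)},-9 \right)} + 478} = \sqrt{7 + 478} = \sqrt{485}$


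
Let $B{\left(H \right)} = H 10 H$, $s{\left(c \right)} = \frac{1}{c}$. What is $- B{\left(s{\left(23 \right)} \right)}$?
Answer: $- \frac{10}{529} \approx -0.018904$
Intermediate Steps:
$B{\left(H \right)} = 10 H^{2}$ ($B{\left(H \right)} = 10 H H = 10 H^{2}$)
$- B{\left(s{\left(23 \right)} \right)} = - 10 \left(\frac{1}{23}\right)^{2} = - \frac{10}{529}$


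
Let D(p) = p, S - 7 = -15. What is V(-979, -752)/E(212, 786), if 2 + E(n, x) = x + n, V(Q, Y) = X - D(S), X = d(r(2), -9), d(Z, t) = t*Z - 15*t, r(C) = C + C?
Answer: 107/996 ≈ 0.10743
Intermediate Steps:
S = -8 (S = 7 - 15 = -8)
r(C) = 2*C
d(Z, t) = -15*t + Z*t (d(Z, t) = Z*t - 15*t = -15*t + Z*t)
X = 99 (X = -9*(-15 + 2*2) = -9*(-15 + 4) = -9*(-11) = 99)
V(Q, Y) = 107 (V(Q, Y) = 99 - 1*(-8) = 99 + 8 = 107)
E(n, x) = -2 + n + x (E(n, x) = -2 + (x + n) = -2 + (n + x) = -2 + n + x)
V(-979, -752)/E(212, 786) = 107/(-2 + 212 + 786) = 107/996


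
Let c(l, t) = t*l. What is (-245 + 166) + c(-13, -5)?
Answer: -14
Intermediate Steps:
c(l, t) = l*t
(-245 + 166) + c(-13, -5) = (-245 + 166) - 13*(-5) = -79 + 65 = -14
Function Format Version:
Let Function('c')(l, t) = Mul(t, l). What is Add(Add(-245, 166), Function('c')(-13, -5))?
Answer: -14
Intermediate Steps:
Function('c')(l, t) = Mul(l, t)
Add(Add(-245, 166), Function('c')(-13, -5)) = Add(Add(-245, 166), Mul(-13, -5)) = Add(-79, 65) = -14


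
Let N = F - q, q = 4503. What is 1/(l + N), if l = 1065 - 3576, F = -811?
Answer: -1/7825 ≈ -0.00012780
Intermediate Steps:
N = -5314 (N = -811 - 1*4503 = -811 - 4503 = -5314)
l = -2511
1/(l + N) = 1/(-2511 - 5314) = 1/(-7825) = -1/7825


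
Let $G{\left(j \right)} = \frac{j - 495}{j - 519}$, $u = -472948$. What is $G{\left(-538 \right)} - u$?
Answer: $\frac{499907069}{1057} \approx 4.7295 \cdot 10^{5}$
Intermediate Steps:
$G{\left(j \right)} = \frac{-495 + j}{-519 + j}$
$G{\left(-538 \right)} - u = \frac{-495 - 538}{-519 - 538} - -472948 = \frac{1}{-1057} \left(-1033\right) + 472948 = \left(- \frac{1}{1057}\right) \left(-1033\right) + 472948 = \frac{1033}{1057} + 472948 = \frac{499907069}{1057}$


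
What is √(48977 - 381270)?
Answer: I*√332293 ≈ 576.45*I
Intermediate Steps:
√(48977 - 381270) = √(-332293) = I*√332293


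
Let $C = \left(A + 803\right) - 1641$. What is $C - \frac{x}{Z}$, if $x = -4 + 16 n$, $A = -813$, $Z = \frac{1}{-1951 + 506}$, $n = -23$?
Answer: $-539191$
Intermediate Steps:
$Z = - \frac{1}{1445}$ ($Z = \frac{1}{-1445} = - \frac{1}{1445} \approx -0.00069204$)
$x = -372$ ($x = -4 + 16 \left(-23\right) = -4 - 368 = -372$)
$C = -1651$ ($C = \left(-813 + 803\right) - 1641 = -10 - 1641 = -1651$)
$C - \frac{x}{Z} = -1651 - - \frac{372}{- \frac{1}{1445}} = -1651 - \left(-372\right) \left(-1445\right) = -1651 - 537540 = -539191$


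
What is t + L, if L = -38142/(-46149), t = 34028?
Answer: 523465438/15383 ≈ 34029.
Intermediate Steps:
L = 12714/15383 (L = -38142*(-1/46149) = 12714/15383 ≈ 0.82650)
t + L = 34028 + 12714/15383 = 523465438/15383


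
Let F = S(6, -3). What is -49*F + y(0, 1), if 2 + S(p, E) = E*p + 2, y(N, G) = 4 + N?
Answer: 886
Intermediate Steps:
S(p, E) = E*p (S(p, E) = -2 + (E*p + 2) = -2 + (2 + E*p) = E*p)
F = -18 (F = -3*6 = -18)
-49*F + y(0, 1) = -49*(-18) + (4 + 0) = 882 + 4 = 886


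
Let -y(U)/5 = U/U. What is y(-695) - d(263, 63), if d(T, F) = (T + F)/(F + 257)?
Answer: -963/160 ≈ -6.0188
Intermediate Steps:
d(T, F) = (F + T)/(257 + F)
y(U) = -5 (y(U) = -5*U/U = -5*1 = -5)
y(-695) - d(263, 63) = -5 - (63 + 263)/(257 + 63) = -5 - 326/320 = -5 - 1*163/160 = -5 - 163/160 = -963/160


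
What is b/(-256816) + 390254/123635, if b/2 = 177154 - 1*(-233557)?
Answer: -95216979/2267960440 ≈ -0.041984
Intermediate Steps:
b = 821422 (b = 2*(177154 - 1*(-233557)) = 2*(177154 + 233557) = 2*410711 = 821422)
b/(-256816) + 390254/123635 = 821422/(-256816) + 390254/123635 = 821422*(-1/256816) + 390254*(1/123635) = -58673/18344 + 390254/123635 = -95216979/2267960440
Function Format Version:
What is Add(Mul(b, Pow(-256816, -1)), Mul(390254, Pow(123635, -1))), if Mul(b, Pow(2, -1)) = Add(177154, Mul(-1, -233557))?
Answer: Rational(-95216979, 2267960440) ≈ -0.041984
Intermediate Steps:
b = 821422 (b = Mul(2, Add(177154, Mul(-1, -233557))) = Mul(2, Add(177154, 233557)) = Mul(2, 410711) = 821422)
Add(Mul(b, Pow(-256816, -1)), Mul(390254, Pow(123635, -1))) = Add(Mul(821422, Pow(-256816, -1)), Mul(390254, Pow(123635, -1))) = Add(Mul(821422, Rational(-1, 256816)), Mul(390254, Rational(1, 123635))) = Add(Rational(-58673, 18344), Rational(390254, 123635)) = Rational(-95216979, 2267960440)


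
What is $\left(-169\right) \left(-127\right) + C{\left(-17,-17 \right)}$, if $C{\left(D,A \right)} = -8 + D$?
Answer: $21438$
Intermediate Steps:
$\left(-169\right) \left(-127\right) + C{\left(-17,-17 \right)} = \left(-169\right) \left(-127\right) - 25 = 21463 - 25 = 21438$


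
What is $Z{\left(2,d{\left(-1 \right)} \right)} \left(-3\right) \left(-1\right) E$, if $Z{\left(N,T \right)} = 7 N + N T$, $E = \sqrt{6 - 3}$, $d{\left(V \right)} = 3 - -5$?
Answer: $90 \sqrt{3} \approx 155.88$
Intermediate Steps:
$d{\left(V \right)} = 8$ ($d{\left(V \right)} = 3 + 5 = 8$)
$E = \sqrt{3} \approx 1.732$
$Z{\left(2,d{\left(-1 \right)} \right)} \left(-3\right) \left(-1\right) E = 2 \left(7 + 8\right) \left(-3\right) \left(-1\right) \sqrt{3} = 2 \cdot 15 \cdot 3 \sqrt{3} = 30 \cdot 3 \sqrt{3} = 90 \sqrt{3}$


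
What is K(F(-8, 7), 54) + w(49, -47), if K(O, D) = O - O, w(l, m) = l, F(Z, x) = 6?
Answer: 49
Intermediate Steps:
K(O, D) = 0
K(F(-8, 7), 54) + w(49, -47) = 0 + 49 = 49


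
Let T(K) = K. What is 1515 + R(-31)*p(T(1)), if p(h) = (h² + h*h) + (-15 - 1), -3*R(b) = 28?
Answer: 4937/3 ≈ 1645.7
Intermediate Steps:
R(b) = -28/3 (R(b) = -⅓*28 = -28/3)
p(h) = -16 + 2*h² (p(h) = (h² + h²) - 16 = 2*h² - 16 = -16 + 2*h²)
1515 + R(-31)*p(T(1)) = 1515 - 28*(-16 + 2*1²)/3 = 1515 - 28*(-16 + 2*1)/3 = 1515 - 28*(-16 + 2)/3 = 1515 - 28/3*(-14) = 1515 + 392/3 = 4937/3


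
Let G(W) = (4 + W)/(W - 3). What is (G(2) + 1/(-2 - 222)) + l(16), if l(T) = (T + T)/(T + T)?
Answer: -1121/224 ≈ -5.0045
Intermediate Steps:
G(W) = (4 + W)/(-3 + W)
l(T) = 1 (l(T) = (2*T)/((2*T)) = (2*T)*(1/(2*T)) = 1)
(G(2) + 1/(-2 - 222)) + l(16) = ((4 + 2)/(-3 + 2) + 1/(-2 - 222)) + 1 = (6/(-1) + 1/(-224)) + 1 = (-1*6 - 1/224) + 1 = (-6 - 1/224) + 1 = -1345/224 + 1 = -1121/224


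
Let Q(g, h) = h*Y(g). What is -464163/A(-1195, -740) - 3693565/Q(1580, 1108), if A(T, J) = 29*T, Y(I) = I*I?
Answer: 51350082245221/3834244725440 ≈ 13.392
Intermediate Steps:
Y(I) = I²
Q(g, h) = h*g²
-464163/A(-1195, -740) - 3693565/Q(1580, 1108) = -464163/(29*(-1195)) - 3693565/(1108*1580²) = -464163/(-34655) - 3693565/(1108*2496400) = -464163*(-1/34655) - 3693565/2766011200 = 464163/34655 - 3693565*1/2766011200 = 464163/34655 - 738713/553202240 = 51350082245221/3834244725440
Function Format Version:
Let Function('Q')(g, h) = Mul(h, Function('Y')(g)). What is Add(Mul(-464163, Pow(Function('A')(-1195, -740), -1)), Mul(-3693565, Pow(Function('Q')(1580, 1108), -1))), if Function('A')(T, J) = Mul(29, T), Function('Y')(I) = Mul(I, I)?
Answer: Rational(51350082245221, 3834244725440) ≈ 13.392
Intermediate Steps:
Function('Y')(I) = Pow(I, 2)
Function('Q')(g, h) = Mul(h, Pow(g, 2))
Add(Mul(-464163, Pow(Function('A')(-1195, -740), -1)), Mul(-3693565, Pow(Function('Q')(1580, 1108), -1))) = Add(Mul(-464163, Pow(Mul(29, -1195), -1)), Mul(-3693565, Pow(Mul(1108, Pow(1580, 2)), -1))) = Add(Mul(-464163, Pow(-34655, -1)), Mul(-3693565, Pow(Mul(1108, 2496400), -1))) = Add(Mul(-464163, Rational(-1, 34655)), Mul(-3693565, Pow(2766011200, -1))) = Add(Rational(464163, 34655), Mul(-3693565, Rational(1, 2766011200))) = Add(Rational(464163, 34655), Rational(-738713, 553202240)) = Rational(51350082245221, 3834244725440)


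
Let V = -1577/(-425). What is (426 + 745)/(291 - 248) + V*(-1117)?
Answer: -75247212/18275 ≈ -4117.5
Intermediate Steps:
V = 1577/425 (V = -1577*(-1/425) = 1577/425 ≈ 3.7106)
(426 + 745)/(291 - 248) + V*(-1117) = (426 + 745)/(291 - 248) + (1577/425)*(-1117) = 1171/43 - 1761509/425 = -75247212/18275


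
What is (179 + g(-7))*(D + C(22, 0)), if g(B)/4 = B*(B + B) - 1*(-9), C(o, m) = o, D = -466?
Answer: -269508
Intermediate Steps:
g(B) = 36 + 8*B² (g(B) = 4*(B*(B + B) - 1*(-9)) = 4*(B*(2*B) + 9) = 4*(2*B² + 9) = 4*(9 + 2*B²) = 36 + 8*B²)
(179 + g(-7))*(D + C(22, 0)) = (179 + (36 + 8*(-7)²))*(-466 + 22) = (179 + (36 + 8*49))*(-444) = (179 + (36 + 392))*(-444) = (179 + 428)*(-444) = 607*(-444) = -269508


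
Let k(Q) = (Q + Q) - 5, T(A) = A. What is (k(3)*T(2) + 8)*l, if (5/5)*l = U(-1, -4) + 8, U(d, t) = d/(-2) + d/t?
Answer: 175/2 ≈ 87.500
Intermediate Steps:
U(d, t) = -d/2 + d/t (U(d, t) = d*(-½) + d/t = -d/2 + d/t)
k(Q) = -5 + 2*Q (k(Q) = 2*Q - 5 = -5 + 2*Q)
l = 35/4 (l = (-½*(-1) - 1/(-4)) + 8 = (½ - 1*(-¼)) + 8 = (½ + ¼) + 8 = ¾ + 8 = 35/4 ≈ 8.7500)
(k(3)*T(2) + 8)*l = ((-5 + 2*3)*2 + 8)*(35/4) = ((-5 + 6)*2 + 8)*(35/4) = (1*2 + 8)*(35/4) = (2 + 8)*(35/4) = 10*(35/4) = 175/2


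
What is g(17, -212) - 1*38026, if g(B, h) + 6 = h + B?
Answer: -38227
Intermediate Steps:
g(B, h) = -6 + B + h (g(B, h) = -6 + (h + B) = -6 + (B + h) = -6 + B + h)
g(17, -212) - 1*38026 = (-6 + 17 - 212) - 1*38026 = -201 - 38026 = -38227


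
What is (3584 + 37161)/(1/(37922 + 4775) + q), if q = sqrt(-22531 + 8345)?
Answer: 11997857/178355569755 - 512272500329*I*sqrt(14186)/178355569755 ≈ 6.7269e-5 - 342.09*I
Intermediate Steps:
q = I*sqrt(14186) (q = sqrt(-14186) = I*sqrt(14186) ≈ 119.1*I)
(3584 + 37161)/(1/(37922 + 4775) + q) = (3584 + 37161)/(1/(37922 + 4775) + I*sqrt(14186)) = 40745/(1/42697 + I*sqrt(14186))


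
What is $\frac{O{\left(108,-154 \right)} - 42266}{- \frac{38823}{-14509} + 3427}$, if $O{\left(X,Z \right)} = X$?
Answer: $- \frac{305835211}{24880583} \approx -12.292$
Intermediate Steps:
$\frac{O{\left(108,-154 \right)} - 42266}{- \frac{38823}{-14509} + 3427} = \frac{108 - 42266}{- \frac{38823}{-14509} + 3427} = - \frac{42158}{\left(-38823\right) \left(- \frac{1}{14509}\right) + 3427} = - \frac{42158}{\frac{38823}{14509} + 3427} = - \frac{42158}{\frac{49761166}{14509}} = \left(-42158\right) \frac{14509}{49761166} = - \frac{305835211}{24880583}$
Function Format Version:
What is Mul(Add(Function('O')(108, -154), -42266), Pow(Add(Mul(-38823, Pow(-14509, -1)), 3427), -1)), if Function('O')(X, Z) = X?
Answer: Rational(-305835211, 24880583) ≈ -12.292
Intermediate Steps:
Mul(Add(Function('O')(108, -154), -42266), Pow(Add(Mul(-38823, Pow(-14509, -1)), 3427), -1)) = Mul(Add(108, -42266), Pow(Add(Mul(-38823, Pow(-14509, -1)), 3427), -1)) = Mul(-42158, Pow(Add(Mul(-38823, Rational(-1, 14509)), 3427), -1)) = Mul(-42158, Pow(Add(Rational(38823, 14509), 3427), -1)) = Mul(-42158, Pow(Rational(49761166, 14509), -1)) = Mul(-42158, Rational(14509, 49761166)) = Rational(-305835211, 24880583)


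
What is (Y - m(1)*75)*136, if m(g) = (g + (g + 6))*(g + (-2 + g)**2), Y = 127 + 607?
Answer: -63376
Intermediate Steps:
Y = 734
m(g) = (6 + 2*g)*(g + (-2 + g)**2) (m(g) = (g + (6 + g))*(g + (-2 + g)**2) = (6 + 2*g)*(g + (-2 + g)**2))
(Y - m(1)*75)*136 = (734 - (24 - 10*1 + 2*1**3)*75)*136 = (734 - (24 - 10 + 2*1)*75)*136 = (734 - (24 - 10 + 2)*75)*136 = (734 - 16*75)*136 = (734 - 1*1200)*136 = (734 - 1200)*136 = -466*136 = -63376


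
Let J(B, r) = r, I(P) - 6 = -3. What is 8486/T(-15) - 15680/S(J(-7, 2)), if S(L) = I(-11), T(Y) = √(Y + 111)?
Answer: -15680/3 + 4243*√6/12 ≈ -4360.6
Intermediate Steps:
I(P) = 3 (I(P) = 6 - 3 = 3)
T(Y) = √(111 + Y)
S(L) = 3
8486/T(-15) - 15680/S(J(-7, 2)) = 8486/(√(111 - 15)) - 15680/3 = 8486/(√96) - 15680*⅓ = 8486/((4*√6)) - 15680/3 = 8486*(√6/24) - 15680/3 = 4243*√6/12 - 15680/3 = -15680/3 + 4243*√6/12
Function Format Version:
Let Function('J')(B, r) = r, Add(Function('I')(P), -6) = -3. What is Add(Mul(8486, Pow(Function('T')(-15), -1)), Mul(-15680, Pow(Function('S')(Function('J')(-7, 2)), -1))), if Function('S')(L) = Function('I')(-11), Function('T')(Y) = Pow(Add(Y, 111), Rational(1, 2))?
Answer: Add(Rational(-15680, 3), Mul(Rational(4243, 12), Pow(6, Rational(1, 2)))) ≈ -4360.6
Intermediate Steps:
Function('I')(P) = 3 (Function('I')(P) = Add(6, -3) = 3)
Function('T')(Y) = Pow(Add(111, Y), Rational(1, 2))
Function('S')(L) = 3
Add(Mul(8486, Pow(Function('T')(-15), -1)), Mul(-15680, Pow(Function('S')(Function('J')(-7, 2)), -1))) = Add(Mul(8486, Pow(Pow(Add(111, -15), Rational(1, 2)), -1)), Mul(-15680, Pow(3, -1))) = Add(Mul(8486, Pow(Pow(96, Rational(1, 2)), -1)), Mul(-15680, Rational(1, 3))) = Add(Mul(8486, Pow(Mul(4, Pow(6, Rational(1, 2))), -1)), Rational(-15680, 3)) = Add(Mul(8486, Mul(Rational(1, 24), Pow(6, Rational(1, 2)))), Rational(-15680, 3)) = Add(Mul(Rational(4243, 12), Pow(6, Rational(1, 2))), Rational(-15680, 3)) = Add(Rational(-15680, 3), Mul(Rational(4243, 12), Pow(6, Rational(1, 2))))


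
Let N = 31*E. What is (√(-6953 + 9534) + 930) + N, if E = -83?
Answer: -1643 + √2581 ≈ -1592.2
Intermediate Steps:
N = -2573 (N = 31*(-83) = -2573)
(√(-6953 + 9534) + 930) + N = (√(-6953 + 9534) + 930) - 2573 = (√2581 + 930) - 2573 = (930 + √2581) - 2573 = -1643 + √2581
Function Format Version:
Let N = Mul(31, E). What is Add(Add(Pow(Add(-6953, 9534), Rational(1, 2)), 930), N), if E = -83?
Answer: Add(-1643, Pow(2581, Rational(1, 2))) ≈ -1592.2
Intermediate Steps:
N = -2573 (N = Mul(31, -83) = -2573)
Add(Add(Pow(Add(-6953, 9534), Rational(1, 2)), 930), N) = Add(Add(Pow(Add(-6953, 9534), Rational(1, 2)), 930), -2573) = Add(Add(Pow(2581, Rational(1, 2)), 930), -2573) = Add(Add(930, Pow(2581, Rational(1, 2))), -2573) = Add(-1643, Pow(2581, Rational(1, 2)))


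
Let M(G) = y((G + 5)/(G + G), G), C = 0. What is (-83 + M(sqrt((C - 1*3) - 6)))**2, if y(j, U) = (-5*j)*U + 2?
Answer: 8686 + 2805*I/2 ≈ 8686.0 + 1402.5*I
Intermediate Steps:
y(j, U) = 2 - 5*U*j (y(j, U) = -5*U*j + 2 = 2 - 5*U*j)
M(G) = -21/2 - 5*G/2 (M(G) = 2 - 5*G*(G + 5)/(G + G) = 2 - 5*G*(5 + G)/((2*G)) = 2 - 5*G*(5 + G)*(1/(2*G)) = 2 - 5*G*(5 + G)/(2*G) = 2 + (-25/2 - 5*G/2) = -21/2 - 5*G/2)
(-83 + M(sqrt((C - 1*3) - 6)))**2 = (-83 + (-21/2 - 5*sqrt((0 - 1*3) - 6)/2))**2 = (-83 + (-21/2 - 5*sqrt((0 - 3) - 6)/2))**2 = (-83 + (-21/2 - 5*sqrt(-3 - 6)/2))**2 = (-83 + (-21/2 - 15*I/2))**2 = (-187/2 - 15*I/2)**2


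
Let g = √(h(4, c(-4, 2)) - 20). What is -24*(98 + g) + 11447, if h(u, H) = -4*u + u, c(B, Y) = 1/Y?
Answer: 9095 - 96*I*√2 ≈ 9095.0 - 135.76*I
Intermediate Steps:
h(u, H) = -3*u
g = 4*I*√2 (g = √(-3*4 - 20) = √(-12 - 20) = √(-32) = 4*I*√2 ≈ 5.6569*I)
-24*(98 + g) + 11447 = -24*(98 + 4*I*√2) + 11447 = (-2352 - 96*I*√2) + 11447 = 9095 - 96*I*√2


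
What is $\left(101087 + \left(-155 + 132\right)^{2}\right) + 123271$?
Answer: $224887$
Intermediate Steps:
$\left(101087 + \left(-155 + 132\right)^{2}\right) + 123271 = \left(101087 + \left(-23\right)^{2}\right) + 123271 = \left(101087 + 529\right) + 123271 = 101616 + 123271 = 224887$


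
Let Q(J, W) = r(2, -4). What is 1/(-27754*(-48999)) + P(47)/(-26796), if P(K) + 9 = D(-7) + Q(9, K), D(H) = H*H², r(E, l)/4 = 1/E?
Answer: 944387724/72302320079 ≈ 0.013062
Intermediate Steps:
r(E, l) = 4/E
D(H) = H³
Q(J, W) = 2 (Q(J, W) = 4/2 = 4*(½) = 2)
P(K) = -350 (P(K) = -9 + ((-7)³ + 2) = -9 + (-343 + 2) = -9 - 341 = -350)
1/(-27754*(-48999)) + P(47)/(-26796) = 1/(-27754*(-48999)) - 350/(-26796) = -1/27754*(-1/48999) - 350*(-1/26796) = 1/1359918246 + 25/1914 = 944387724/72302320079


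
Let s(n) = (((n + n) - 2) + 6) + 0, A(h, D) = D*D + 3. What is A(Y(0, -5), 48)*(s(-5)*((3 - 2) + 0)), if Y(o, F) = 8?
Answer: -13842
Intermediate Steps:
A(h, D) = 3 + D² (A(h, D) = D² + 3 = 3 + D²)
s(n) = 4 + 2*n (s(n) = ((2*n - 2) + 6) + 0 = ((-2 + 2*n) + 6) + 0 = (4 + 2*n) + 0 = 4 + 2*n)
A(Y(0, -5), 48)*(s(-5)*((3 - 2) + 0)) = (3 + 48²)*((4 + 2*(-5))*((3 - 2) + 0)) = (3 + 2304)*((4 - 10)*(1 + 0)) = 2307*(-6*1) = 2307*(-6) = -13842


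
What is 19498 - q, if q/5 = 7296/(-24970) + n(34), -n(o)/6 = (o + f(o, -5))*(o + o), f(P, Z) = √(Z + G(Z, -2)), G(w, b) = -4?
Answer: 221882074/2497 + 6120*I ≈ 88860.0 + 6120.0*I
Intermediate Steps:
f(P, Z) = √(-4 + Z) (f(P, Z) = √(Z - 4) = √(-4 + Z))
n(o) = -12*o*(o + 3*I) (n(o) = -6*(o + √(-4 - 5))*(o + o) = -6*(o + √(-9))*2*o = -6*(o + 3*I)*2*o = -12*o*(o + 3*I))
q = -173195568/2497 - 6120*I (q = 5*(7296/(-24970) - 12*34*(34 + 3*I)) = 5*(7296*(-1/24970) + (-13872 - 1224*I)) = 5*(-3648/12485 + (-13872 - 1224*I)) = 5*(-173195568/12485 - 1224*I) = -173195568/2497 - 6120*I ≈ -69362.0 - 6120.0*I)
19498 - q = 19498 - (-173195568/2497 - 6120*I) = 19498 + (173195568/2497 + 6120*I) = 221882074/2497 + 6120*I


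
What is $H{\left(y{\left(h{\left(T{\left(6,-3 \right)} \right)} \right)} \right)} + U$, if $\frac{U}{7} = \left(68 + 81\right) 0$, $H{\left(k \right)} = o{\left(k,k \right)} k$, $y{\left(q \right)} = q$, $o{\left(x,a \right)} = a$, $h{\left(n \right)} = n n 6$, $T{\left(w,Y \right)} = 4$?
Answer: $9216$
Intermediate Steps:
$h{\left(n \right)} = 6 n^{2}$ ($h{\left(n \right)} = n^{2} \cdot 6 = 6 n^{2}$)
$H{\left(k \right)} = k^{2}$ ($H{\left(k \right)} = k k = k^{2}$)
$U = 0$ ($U = 7 \left(68 + 81\right) 0 = 7 \cdot 149 \cdot 0 = 7 \cdot 0 = 0$)
$H{\left(y{\left(h{\left(T{\left(6,-3 \right)} \right)} \right)} \right)} + U = \left(6 \cdot 4^{2}\right)^{2} + 0 = \left(6 \cdot 16\right)^{2} + 0 = 96^{2} + 0 = 9216 + 0 = 9216$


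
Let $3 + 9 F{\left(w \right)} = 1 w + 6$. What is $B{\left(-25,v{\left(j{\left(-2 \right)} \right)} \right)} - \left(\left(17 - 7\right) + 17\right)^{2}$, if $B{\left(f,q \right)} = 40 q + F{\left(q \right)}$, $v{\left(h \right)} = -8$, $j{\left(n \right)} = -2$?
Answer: $- \frac{9446}{9} \approx -1049.6$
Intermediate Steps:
$F{\left(w \right)} = \frac{1}{3} + \frac{w}{9}$ ($F{\left(w \right)} = - \frac{1}{3} + \frac{1 w + 6}{9} = - \frac{1}{3} + \frac{w + 6}{9} = - \frac{1}{3} + \frac{6 + w}{9} = - \frac{1}{3} + \left(\frac{2}{3} + \frac{w}{9}\right) = \frac{1}{3} + \frac{w}{9}$)
$B{\left(f,q \right)} = \frac{1}{3} + \frac{361 q}{9}$ ($B{\left(f,q \right)} = 40 q + \left(\frac{1}{3} + \frac{q}{9}\right) = \frac{1}{3} + \frac{361 q}{9}$)
$B{\left(-25,v{\left(j{\left(-2 \right)} \right)} \right)} - \left(\left(17 - 7\right) + 17\right)^{2} = \left(\frac{1}{3} + \frac{361}{9} \left(-8\right)\right) - \left(\left(17 - 7\right) + 17\right)^{2} = \left(\frac{1}{3} - \frac{2888}{9}\right) - \left(10 + 17\right)^{2} = - \frac{2885}{9} - 27^{2} = - \frac{2885}{9} - 729 = - \frac{9446}{9}$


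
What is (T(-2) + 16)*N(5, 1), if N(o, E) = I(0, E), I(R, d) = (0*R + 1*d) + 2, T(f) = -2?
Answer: 42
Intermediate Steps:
I(R, d) = 2 + d (I(R, d) = (0 + d) + 2 = d + 2 = 2 + d)
N(o, E) = 2 + E
(T(-2) + 16)*N(5, 1) = (-2 + 16)*(2 + 1) = 14*3 = 42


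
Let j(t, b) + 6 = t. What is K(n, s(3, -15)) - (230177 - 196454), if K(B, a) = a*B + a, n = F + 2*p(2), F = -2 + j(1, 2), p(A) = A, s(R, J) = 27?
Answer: -33777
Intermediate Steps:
j(t, b) = -6 + t
F = -7 (F = -2 + (-6 + 1) = -2 - 5 = -7)
n = -3 (n = -7 + 2*2 = -7 + 4 = -3)
K(B, a) = a + B*a (K(B, a) = B*a + a = a + B*a)
K(n, s(3, -15)) - (230177 - 196454) = 27*(1 - 3) - (230177 - 196454) = 27*(-2) - 1*33723 = -54 - 33723 = -33777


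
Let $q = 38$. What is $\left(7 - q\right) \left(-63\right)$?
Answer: $1953$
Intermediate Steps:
$\left(7 - q\right) \left(-63\right) = \left(7 - 38\right) \left(-63\right) = \left(-31\right) \left(-63\right) = 1953$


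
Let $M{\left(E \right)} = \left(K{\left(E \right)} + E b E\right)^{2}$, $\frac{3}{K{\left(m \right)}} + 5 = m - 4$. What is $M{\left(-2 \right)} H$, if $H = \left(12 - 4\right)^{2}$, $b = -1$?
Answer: $\frac{141376}{121} \approx 1168.4$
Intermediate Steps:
$K{\left(m \right)} = \frac{3}{-9 + m}$ ($K{\left(m \right)} = \frac{3}{-5 + \left(m - 4\right)} = \frac{3}{-5 + \left(-4 + m\right)} = \frac{3}{-9 + m}$)
$H = 64$ ($H = 8^{2} = 64$)
$M{\left(E \right)} = \left(- E^{2} + \frac{3}{-9 + E}\right)^{2}$ ($M{\left(E \right)} = \left(\frac{3}{-9 + E} + E \left(-1\right) E\right)^{2} = \left(\frac{3}{-9 + E} + - E E\right)^{2} = \left(\frac{3}{-9 + E} - E^{2}\right)^{2} = \left(- E^{2} + \frac{3}{-9 + E}\right)^{2}$)
$M{\left(-2 \right)} H = \frac{\left(-3 + \left(-2\right)^{2} \left(-9 - 2\right)\right)^{2}}{\left(-9 - 2\right)^{2}} \cdot 64 = \frac{\left(-3 + 4 \left(-11\right)\right)^{2}}{121} \cdot 64 = \frac{\left(-3 - 44\right)^{2}}{121} \cdot 64 = \frac{\left(-47\right)^{2}}{121} \cdot 64 = \frac{1}{121} \cdot 2209 \cdot 64 = \frac{2209}{121} \cdot 64 = \frac{141376}{121}$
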